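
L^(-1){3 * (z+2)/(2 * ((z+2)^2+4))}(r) 3 * exp(-2 * r) * cos(2 * r)/2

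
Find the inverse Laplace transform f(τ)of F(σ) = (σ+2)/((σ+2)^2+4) exp(-2 * τ) * cos(2 * τ)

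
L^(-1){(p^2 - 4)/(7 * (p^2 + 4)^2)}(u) u * cos(2 * u)/7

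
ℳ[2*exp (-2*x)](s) 2^ (1 - s)*gamma (s)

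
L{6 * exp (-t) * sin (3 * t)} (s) 18/ ( (s + 1)^2 + 9)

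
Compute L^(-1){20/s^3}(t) 10*t^2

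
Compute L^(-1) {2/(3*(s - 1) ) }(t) 2*exp(t) /3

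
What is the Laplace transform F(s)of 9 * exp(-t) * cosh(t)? 9 * (s + 1)/(s * (s + 2))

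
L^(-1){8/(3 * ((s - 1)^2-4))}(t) 4 * exp(t) * sinh(2 * t)/3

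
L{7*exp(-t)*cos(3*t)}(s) 7*(s+1)/((s+1)^2+9)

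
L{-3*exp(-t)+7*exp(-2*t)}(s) 7/(s+2) - 3/(s+1)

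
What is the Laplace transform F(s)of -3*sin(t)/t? -3*atan(1/s)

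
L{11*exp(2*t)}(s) 11/(s - 2)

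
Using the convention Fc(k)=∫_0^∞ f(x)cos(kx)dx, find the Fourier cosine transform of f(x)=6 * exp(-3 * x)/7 18/(7 * (k^2 + 9))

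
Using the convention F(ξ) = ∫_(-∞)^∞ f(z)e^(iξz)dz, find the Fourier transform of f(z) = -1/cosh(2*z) -pi/(2*cosh(pi*ξ/4))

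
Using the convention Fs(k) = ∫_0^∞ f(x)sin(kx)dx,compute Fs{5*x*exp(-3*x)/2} 15*k/(k^2 + 9)^2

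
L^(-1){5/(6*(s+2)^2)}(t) 5*t*exp(-2*t)/6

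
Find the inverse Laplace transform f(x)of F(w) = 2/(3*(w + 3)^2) 2*x*exp(-3*x)/3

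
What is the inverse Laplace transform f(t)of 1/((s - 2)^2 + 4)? exp(2 * t) * sin(2 * t)/2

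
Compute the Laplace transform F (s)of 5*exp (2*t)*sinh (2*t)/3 10/ (3*s*(s - 4))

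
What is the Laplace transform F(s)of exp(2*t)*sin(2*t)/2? 1/((s - 2)^2 + 4)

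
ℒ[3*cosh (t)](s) 3*s/ (s^2 - 1)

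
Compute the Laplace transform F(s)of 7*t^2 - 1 14/s^3 - 1/s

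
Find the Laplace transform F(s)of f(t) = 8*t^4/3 64/s^5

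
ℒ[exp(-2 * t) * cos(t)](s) (s + 2)/((s + 2)^2 + 1)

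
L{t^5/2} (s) 60/s^6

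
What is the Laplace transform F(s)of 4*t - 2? 4/s^2 - 2/s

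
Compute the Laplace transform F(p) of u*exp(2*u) (p - 2) ^(-2) 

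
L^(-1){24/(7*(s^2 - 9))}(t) 8*sinh(3*t)/7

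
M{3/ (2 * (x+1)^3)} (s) 3 * pi * (s - 2) * (s - 1)/ (4 * sin (pi * s))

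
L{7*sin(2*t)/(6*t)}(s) 7*atan(2/s)/6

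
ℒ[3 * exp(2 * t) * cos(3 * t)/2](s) 3 * (s - 2)/(2 * ((s - 2)^2 + 9))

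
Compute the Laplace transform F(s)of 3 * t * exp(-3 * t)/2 3/(2 * (s+3)^2)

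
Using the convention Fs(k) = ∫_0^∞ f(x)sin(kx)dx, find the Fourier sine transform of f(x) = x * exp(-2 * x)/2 2 * k/(k^2 + 4)^2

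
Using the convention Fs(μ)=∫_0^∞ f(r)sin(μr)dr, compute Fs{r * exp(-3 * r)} 6 * μ/(μ^2 + 9)^2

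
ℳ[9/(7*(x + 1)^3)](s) 9*pi*(s - 2)*(s - 1)/(14*sin(pi*s))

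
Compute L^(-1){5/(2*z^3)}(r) 5*r^2/4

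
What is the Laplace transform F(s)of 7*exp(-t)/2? 7/(2*(s + 1))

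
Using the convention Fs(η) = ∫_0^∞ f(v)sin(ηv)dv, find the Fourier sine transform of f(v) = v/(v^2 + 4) pi * exp(-2 * η)/2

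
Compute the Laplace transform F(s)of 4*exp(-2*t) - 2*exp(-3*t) 4/(s + 2) - 2/(s + 3)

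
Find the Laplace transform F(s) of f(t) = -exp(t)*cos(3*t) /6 (1 - s) /(6*((s - 1) ^2 + 9) ) 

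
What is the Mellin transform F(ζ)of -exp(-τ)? -gamma(ζ)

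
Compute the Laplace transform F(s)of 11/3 11/(3*s)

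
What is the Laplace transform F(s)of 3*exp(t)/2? 3/(2*(s - 1))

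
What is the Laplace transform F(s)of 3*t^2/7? 6/(7*s^3)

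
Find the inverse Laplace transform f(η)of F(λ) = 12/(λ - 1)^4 2*η^3*exp(η)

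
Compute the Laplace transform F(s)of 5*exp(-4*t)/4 5/(4*(s + 4))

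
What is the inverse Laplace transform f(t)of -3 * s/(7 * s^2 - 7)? -3 * cosh(t)/7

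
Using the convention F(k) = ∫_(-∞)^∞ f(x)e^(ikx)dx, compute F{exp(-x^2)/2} sqrt(pi) * exp(-k^2/4)/2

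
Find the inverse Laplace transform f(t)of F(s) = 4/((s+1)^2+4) 2 * exp(-t) * sin(2 * t)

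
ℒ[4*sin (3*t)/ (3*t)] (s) 4*atan (3/s)/3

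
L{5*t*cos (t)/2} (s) 5*(s^2 - 1)/ (2*(s^2 + 1)^2)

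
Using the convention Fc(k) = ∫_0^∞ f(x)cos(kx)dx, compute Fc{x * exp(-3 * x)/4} (9 - k^2)/(4 * (k^2 + 9)^2)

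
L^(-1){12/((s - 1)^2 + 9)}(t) 4*exp(t)*sin(3*t)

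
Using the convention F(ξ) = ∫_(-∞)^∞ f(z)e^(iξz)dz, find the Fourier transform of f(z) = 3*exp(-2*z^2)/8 3*sqrt(2)*sqrt(pi)*exp(-ξ^2/8)/16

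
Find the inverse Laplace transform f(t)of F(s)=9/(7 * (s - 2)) 9 * exp(2 * t)/7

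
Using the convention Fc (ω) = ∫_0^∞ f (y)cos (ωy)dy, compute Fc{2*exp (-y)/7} 2/ (7*(ω^2+1))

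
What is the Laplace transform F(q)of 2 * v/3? 2/(3 * q^2)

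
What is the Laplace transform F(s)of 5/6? 5/(6*s)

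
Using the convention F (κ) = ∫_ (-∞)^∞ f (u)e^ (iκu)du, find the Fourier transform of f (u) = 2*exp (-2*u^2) sqrt (2)*sqrt (pi)*exp (-κ^2/8)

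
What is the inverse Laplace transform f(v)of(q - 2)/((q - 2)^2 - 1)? exp(2 * v) * cosh(v)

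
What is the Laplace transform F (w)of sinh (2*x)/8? 1/ (4*(w^2 - 4))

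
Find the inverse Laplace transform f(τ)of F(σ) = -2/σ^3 -τ^2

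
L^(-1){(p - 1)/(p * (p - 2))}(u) exp(u) * cosh(u)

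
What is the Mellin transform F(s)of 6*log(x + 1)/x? -6*pi*csc(pi*s)/(s - 1)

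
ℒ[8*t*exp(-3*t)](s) 8/(s + 3)^2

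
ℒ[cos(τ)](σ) σ/(σ^2+1)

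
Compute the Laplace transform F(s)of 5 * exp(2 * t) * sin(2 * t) 10/((s - 2)^2+4)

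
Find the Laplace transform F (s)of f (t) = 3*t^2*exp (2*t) 6/ (s - 2)^3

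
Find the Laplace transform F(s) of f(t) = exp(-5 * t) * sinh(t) 1/((s + 5) ^2 - 1) 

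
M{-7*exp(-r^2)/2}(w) -7*gamma(w/2)/4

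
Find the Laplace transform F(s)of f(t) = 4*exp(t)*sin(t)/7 4/(7*((s - 1)^2 + 1))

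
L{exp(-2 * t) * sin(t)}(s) 1/((s + 2)^2 + 1)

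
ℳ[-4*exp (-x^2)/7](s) -2*gamma (s/2)/7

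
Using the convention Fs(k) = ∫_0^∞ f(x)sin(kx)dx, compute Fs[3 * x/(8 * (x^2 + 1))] 3 * pi * exp(-k)/16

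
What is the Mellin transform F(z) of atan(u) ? -pi * sec(pi * z/2) /(2 * z) 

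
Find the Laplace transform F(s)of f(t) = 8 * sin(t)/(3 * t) 8 * atan(1/s)/3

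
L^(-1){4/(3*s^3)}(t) 2*t^2/3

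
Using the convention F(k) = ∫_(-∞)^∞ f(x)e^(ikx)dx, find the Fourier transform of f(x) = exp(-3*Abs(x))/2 3/(k^2 + 9)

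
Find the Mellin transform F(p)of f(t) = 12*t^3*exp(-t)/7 12*gamma(p+3)/7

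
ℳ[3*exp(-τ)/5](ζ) 3*gamma(ζ)/5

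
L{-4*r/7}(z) -4/(7*z^2)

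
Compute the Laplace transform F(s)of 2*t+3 2/s^2+3/s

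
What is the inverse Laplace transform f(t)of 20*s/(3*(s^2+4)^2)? 5*t*sin(2*t)/3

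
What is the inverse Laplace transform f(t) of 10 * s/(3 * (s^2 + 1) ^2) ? 5 * t * sin(t) /3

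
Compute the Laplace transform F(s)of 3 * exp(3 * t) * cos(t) 3 * (s - 3)/((s - 3)^2 + 1)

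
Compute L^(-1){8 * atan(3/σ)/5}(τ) 8 * sin(3 * τ)/(5 * τ)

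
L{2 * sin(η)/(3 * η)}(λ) 2 * atan(1/λ)/3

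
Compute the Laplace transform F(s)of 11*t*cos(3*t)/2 11*(s^2 - 9)/(2*(s^2 + 9)^2)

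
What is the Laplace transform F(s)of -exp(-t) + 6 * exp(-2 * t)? 6/(s + 2)-1/(s + 1)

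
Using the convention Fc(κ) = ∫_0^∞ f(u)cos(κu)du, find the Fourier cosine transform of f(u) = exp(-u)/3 1/(3*(κ^2 + 1))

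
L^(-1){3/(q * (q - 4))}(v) 3 * exp(2 * v) * sinh(2 * v)/2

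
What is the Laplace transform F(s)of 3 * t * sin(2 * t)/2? 6 * s/(s^2 + 4)^2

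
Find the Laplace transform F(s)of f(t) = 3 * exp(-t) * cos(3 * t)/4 3 * (s + 1)/(4 * ((s + 1)^2 + 9))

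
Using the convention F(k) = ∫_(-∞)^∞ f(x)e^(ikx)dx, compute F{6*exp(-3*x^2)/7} 2*sqrt(3)*sqrt(pi)*exp(-k^2/12)/7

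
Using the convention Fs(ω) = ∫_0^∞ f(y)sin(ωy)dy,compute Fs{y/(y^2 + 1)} pi*exp(-ω)/2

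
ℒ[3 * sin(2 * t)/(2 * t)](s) 3 * atan(2/s)/2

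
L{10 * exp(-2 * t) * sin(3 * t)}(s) 30/((s + 2)^2 + 9)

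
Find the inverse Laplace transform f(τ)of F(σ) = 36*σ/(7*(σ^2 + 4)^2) 9*τ*sin(2*τ)/7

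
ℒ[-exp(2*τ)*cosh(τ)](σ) (2 - σ)/((σ - 2)^2 - 1)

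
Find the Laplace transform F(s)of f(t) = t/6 1/(6*s^2)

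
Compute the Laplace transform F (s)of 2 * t 2/s^2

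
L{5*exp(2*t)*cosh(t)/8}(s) 5*(s - 2)/(8*((s - 2)^2 - 1))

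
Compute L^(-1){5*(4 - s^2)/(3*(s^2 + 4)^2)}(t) -5*t*cos(2*t)/3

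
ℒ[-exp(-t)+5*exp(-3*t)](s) 5/(s+3)-1/(s+1)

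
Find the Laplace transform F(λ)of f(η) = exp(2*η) 1/(λ - 2)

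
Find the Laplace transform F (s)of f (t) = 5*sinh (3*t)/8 15/ (8*(s^2 - 9))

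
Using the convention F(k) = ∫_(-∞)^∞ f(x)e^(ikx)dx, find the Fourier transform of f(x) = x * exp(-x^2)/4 I * sqrt(pi) * k * exp(-k^2/4)/8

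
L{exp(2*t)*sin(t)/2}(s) 1/(2*((s - 2)^2 + 1))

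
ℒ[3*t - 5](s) 3/s^2 - 5/s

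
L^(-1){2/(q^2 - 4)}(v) sinh(2 * v)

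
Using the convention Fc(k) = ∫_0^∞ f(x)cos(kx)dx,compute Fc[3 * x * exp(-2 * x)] 3 * (4 - k^2)/(k^2 + 4)^2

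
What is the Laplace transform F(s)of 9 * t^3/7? 54/(7 * s^4)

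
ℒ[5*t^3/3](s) 10/s^4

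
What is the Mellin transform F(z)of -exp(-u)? -gamma(z)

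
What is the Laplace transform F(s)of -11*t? -11/s^2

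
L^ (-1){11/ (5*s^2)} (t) 11*t/5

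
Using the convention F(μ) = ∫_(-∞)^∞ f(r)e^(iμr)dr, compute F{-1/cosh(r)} -pi/cosh(pi * μ/2)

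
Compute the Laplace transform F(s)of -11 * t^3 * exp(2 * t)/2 -33/(s - 2)^4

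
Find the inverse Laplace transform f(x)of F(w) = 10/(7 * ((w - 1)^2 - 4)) 5 * exp(x) * sinh(2 * x)/7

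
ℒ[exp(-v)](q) 1/(q + 1)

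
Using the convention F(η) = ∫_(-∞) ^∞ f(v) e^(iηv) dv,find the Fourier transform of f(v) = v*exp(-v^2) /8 I*sqrt(pi)*η*exp(-η^2/4) /16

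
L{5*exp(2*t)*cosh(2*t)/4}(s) 5*(s - 2)/(4*s*(s - 4))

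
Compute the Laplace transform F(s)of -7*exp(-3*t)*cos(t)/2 7*(-s - 3)/(2*((s+3)^2+1))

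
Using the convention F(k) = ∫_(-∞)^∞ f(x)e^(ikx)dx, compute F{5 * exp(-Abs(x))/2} 5/(k^2 + 1)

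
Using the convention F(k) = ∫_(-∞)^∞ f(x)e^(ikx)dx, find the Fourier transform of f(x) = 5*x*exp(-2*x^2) 5*sqrt(2)*I*sqrt(pi)*k*exp(-k^2/8)/8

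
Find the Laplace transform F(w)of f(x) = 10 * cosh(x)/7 10 * w/(7 * (w^2 - 1))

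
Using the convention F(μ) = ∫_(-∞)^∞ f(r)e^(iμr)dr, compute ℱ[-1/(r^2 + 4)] -pi*exp(-2*Abs(μ))/2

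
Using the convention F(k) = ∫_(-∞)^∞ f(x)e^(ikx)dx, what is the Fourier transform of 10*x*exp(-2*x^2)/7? 5*sqrt(2)*I*sqrt(pi)*k*exp(-k^2/8)/28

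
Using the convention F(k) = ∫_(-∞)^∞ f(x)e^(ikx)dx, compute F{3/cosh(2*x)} 3*pi/(2*cosh(pi*k/4))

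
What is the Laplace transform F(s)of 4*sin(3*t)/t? 4*atan(3/s)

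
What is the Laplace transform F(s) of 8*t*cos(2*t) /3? 8*(s^2 - 4) /(3*(s^2 + 4) ^2) 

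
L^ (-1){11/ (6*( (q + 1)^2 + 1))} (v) 11*exp (-v)*sin (v)/6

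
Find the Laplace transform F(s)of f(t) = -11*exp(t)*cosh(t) 11*(1 - s)/(s*(s - 2))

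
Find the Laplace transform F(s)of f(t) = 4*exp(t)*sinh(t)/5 4/(5*s*(s - 2))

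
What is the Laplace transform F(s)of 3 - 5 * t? 3/s - 5/s^2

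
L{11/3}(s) 11/(3*s)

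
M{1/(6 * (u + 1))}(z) pi * csc(pi * z)/6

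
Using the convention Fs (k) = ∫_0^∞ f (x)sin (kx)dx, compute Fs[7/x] 7*pi/2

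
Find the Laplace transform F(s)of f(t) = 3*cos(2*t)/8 3*s/(8*(s^2 + 4))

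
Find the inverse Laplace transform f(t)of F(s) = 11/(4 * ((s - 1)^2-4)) 11 * exp(t) * sinh(2 * t)/8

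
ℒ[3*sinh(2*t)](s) 6/(s^2-4)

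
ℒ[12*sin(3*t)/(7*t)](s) 12*atan(3/s)/7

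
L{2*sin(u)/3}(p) 2/(3*(p^2 + 1))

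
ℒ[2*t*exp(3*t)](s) 2/(s - 3)^2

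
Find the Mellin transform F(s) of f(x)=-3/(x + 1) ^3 -3 * pi * (s - 2) * (s - 1) /(2 * sin(pi * s) ) 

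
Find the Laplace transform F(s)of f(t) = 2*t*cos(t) 2*(s^2 - 1)/(s^2 + 1)^2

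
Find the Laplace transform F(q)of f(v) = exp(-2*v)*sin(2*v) 2/((q + 2)^2 + 4)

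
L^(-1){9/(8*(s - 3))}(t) 9*exp(3*t)/8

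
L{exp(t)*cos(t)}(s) (s - 1)/((s - 1)^2 + 1)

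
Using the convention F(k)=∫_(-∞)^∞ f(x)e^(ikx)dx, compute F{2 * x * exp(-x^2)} I * sqrt(pi) * k * exp(-k^2/4)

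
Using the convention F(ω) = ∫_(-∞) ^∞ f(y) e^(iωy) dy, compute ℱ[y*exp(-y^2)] I*sqrt(pi)*ω*exp(-ω^2/4) /2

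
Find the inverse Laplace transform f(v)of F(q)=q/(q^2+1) cos(v)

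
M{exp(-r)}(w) gamma(w)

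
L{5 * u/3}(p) 5/(3 * p^2)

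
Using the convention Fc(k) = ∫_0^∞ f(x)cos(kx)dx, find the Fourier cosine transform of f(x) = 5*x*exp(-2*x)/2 5*(4 - k^2)/(2*(k^2+4)^2)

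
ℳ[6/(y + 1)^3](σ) 3 * pi * (σ - 2) * (σ - 1)/sin(pi * σ)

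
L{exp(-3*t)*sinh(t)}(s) 1/((s+3)^2 - 1)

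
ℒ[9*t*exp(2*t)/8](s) 9/(8*(s - 2)^2)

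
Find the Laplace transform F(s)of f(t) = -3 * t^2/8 -3/(4 * s^3)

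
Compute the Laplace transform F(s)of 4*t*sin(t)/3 8*s/(3*(s^2 + 1)^2)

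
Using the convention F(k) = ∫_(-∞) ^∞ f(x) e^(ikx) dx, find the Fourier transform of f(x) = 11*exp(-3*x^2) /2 11*sqrt(3)*sqrt(pi)*exp(-k^2/12) /6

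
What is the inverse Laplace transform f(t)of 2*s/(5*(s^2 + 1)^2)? t*sin(t)/5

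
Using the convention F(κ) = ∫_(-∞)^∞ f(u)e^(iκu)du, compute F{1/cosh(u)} pi/cosh(pi * κ/2)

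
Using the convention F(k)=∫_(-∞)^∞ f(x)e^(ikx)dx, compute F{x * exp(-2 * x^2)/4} sqrt(2) * I * sqrt(pi) * k * exp(-k^2/8)/32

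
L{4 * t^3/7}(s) 24/(7 * s^4) 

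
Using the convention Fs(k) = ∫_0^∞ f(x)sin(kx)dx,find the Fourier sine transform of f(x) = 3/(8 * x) 3 * pi/16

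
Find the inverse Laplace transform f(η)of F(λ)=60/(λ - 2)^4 10 * η^3 * exp(2 * η)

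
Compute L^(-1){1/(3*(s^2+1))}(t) sin(t)/3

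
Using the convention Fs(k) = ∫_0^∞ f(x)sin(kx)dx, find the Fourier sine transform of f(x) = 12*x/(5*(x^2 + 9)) 6*pi*exp(-3*k)/5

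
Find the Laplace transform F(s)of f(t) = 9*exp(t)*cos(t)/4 9*(s - 1)/(4*((s - 1)^2 + 1))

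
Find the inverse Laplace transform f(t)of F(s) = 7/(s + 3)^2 7*t*exp(-3*t)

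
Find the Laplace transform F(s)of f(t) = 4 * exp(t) 4/(s - 1)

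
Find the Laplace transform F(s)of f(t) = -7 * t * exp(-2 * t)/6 -7/(6 * (s + 2)^2)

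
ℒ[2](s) 2/s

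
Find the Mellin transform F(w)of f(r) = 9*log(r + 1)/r -9*pi*csc(pi*w)/(w - 1)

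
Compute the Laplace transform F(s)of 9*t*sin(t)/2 9*s/(s^2+1)^2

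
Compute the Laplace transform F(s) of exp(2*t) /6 1/(6*(s - 2) ) 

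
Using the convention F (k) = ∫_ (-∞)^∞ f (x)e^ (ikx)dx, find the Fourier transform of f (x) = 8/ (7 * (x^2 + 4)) 4 * pi * exp (-2 * Abs (k))/7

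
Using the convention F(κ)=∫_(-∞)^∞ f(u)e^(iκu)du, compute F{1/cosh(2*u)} pi/(2*cosh(pi*κ/4))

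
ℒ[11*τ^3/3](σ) 22/σ^4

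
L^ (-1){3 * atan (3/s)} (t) 3 * sin (3 * t)/t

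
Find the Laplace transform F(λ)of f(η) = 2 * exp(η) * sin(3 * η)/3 2/((λ - 1)^2 + 9)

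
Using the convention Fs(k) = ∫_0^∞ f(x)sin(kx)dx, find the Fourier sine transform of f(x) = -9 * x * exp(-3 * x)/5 -54 * k/(5 * (k^2 + 9)^2)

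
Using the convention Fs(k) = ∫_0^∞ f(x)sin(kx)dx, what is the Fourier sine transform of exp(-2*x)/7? k/(7*(k^2 + 4))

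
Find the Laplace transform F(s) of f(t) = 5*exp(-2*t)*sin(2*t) 10/((s + 2) ^2 + 4) 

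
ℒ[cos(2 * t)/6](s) s/(6 * (s^2 + 4))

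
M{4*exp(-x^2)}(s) 2*gamma(s/2)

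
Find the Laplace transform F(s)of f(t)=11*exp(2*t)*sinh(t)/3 11/(3*((s - 2)^2 - 1))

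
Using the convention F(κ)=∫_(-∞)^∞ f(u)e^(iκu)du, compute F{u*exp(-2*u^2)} sqrt(2)*I*sqrt(pi)*κ*exp(-κ^2/8)/8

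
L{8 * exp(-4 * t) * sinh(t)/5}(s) 8/(5 * ((s+4)^2-1))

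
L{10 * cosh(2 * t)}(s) 10 * s/(s^2 - 4)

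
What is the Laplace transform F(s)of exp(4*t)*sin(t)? 1/((s - 4)^2 + 1)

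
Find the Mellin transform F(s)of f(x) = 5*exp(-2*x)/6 5*gamma(s)/(6*2^s)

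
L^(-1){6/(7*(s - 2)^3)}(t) 3*t^2*exp(2*t)/7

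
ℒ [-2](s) -2/s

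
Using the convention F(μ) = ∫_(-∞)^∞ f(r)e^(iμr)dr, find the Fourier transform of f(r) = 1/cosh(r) pi/cosh(pi * μ/2)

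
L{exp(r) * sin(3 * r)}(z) 3/((z - 1)^2 + 9)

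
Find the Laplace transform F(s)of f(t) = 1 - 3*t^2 1/s - 6/s^3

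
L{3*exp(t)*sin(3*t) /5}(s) 9/(5*((s - 1) ^2 + 9) ) 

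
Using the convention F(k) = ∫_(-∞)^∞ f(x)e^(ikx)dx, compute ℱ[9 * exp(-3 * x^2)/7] 3 * sqrt(3) * sqrt(pi) * exp(-k^2/12)/7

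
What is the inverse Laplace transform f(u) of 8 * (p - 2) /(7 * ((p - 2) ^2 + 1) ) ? 8 * exp(2 * u) * cos(u) /7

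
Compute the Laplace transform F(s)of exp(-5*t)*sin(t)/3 1/(3*((s + 5)^2 + 1))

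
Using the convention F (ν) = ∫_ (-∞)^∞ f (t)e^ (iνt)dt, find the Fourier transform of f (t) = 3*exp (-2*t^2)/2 3*sqrt (2)*sqrt (pi)*exp (-ν^2/8)/4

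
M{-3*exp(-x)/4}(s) -3*gamma(s)/4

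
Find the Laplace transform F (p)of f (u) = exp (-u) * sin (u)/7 1/ (7 * ( (p + 1)^2 + 1))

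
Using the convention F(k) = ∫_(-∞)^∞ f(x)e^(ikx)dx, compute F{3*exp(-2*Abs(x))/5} 12/(5*(k^2 + 4))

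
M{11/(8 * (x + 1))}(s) 11 * pi * csc(pi * s)/8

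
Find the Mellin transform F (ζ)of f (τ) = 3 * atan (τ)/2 -3 * pi * sec (pi * ζ/2)/ (4 * ζ)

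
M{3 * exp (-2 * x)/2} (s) 3 * gamma (s)/ (2 * 2^s)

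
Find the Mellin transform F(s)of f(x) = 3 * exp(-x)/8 3 * gamma(s)/8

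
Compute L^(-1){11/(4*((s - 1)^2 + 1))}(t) 11*exp(t)*sin(t)/4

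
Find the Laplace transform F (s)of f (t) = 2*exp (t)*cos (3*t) 2*(s - 1)/ ( (s - 1)^2 + 9)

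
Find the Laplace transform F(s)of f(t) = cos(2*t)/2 s/(2*(s^2 + 4))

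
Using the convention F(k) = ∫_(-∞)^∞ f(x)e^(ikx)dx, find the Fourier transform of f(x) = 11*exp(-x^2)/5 11*sqrt(pi)*exp(-k^2/4)/5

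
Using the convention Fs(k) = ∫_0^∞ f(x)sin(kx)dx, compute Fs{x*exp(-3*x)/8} 3*k/(4*(k^2 + 9)^2)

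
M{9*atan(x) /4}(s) -9*pi*sec(pi*s/2) /(8*s) 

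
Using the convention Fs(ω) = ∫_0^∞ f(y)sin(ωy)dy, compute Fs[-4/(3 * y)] -2 * pi/3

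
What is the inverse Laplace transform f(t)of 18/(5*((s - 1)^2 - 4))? 9*exp(t)*sinh(2*t)/5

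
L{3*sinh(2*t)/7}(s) 6/(7*(s^2 - 4))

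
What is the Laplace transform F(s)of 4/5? 4/(5*s)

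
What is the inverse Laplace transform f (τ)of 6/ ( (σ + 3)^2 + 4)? 3 * exp (-3 * τ) * sin (2 * τ)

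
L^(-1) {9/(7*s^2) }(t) 9*t/7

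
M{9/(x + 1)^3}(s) 9 * pi * (s - 2) * (s - 1)/(2 * sin(pi * s))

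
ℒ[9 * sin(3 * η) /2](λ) 27/(2 * (λ^2 + 9) ) 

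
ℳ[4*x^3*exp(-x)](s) 4*gamma(s+3)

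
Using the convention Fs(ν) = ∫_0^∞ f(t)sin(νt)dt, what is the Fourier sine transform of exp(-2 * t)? ν/(ν^2 + 4)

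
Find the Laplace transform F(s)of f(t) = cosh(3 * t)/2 s/(2 * (s^2 - 9))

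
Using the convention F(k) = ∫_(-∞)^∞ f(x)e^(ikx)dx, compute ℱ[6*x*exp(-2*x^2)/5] 3*sqrt(2)*I*sqrt(pi)*k*exp(-k^2/8)/20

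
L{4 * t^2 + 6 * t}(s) 6/s^2 + 8/s^3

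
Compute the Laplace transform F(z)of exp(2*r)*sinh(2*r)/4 1/(2*z*(z - 4))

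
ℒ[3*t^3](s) 18/s^4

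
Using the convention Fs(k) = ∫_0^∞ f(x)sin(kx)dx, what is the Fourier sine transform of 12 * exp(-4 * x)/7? 12 * k/(7 * (k^2 + 16))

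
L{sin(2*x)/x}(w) atan(2/w)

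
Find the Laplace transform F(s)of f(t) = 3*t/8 3/(8*s^2)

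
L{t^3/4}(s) 3/(2*s^4)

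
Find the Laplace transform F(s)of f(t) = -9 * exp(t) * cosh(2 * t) 9 * (1 - s)/((s - 1)^2 - 4)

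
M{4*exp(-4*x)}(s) 2^(2-2*s)*gamma(s)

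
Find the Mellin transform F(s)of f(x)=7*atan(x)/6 -7*pi*sec(pi*s/2)/(12*s)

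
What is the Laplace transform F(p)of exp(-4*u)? 1/(p + 4)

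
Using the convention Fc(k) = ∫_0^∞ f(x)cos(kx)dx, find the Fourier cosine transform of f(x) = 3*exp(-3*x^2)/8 sqrt(3)*sqrt(pi)*exp(-k^2/12)/16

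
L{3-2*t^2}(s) 3/s - 4/s^3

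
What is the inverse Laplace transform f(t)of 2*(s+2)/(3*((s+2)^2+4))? 2*exp(-2*t)*cos(2*t)/3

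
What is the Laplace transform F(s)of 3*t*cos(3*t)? 3*(s^2 - 9)/(s^2 + 9)^2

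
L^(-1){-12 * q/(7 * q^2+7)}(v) -12 * cos(v)/7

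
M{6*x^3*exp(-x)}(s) 6*gamma(s + 3)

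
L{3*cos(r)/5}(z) 3*z/(5*(z^2 + 1))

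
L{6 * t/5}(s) 6/(5 * s^2) 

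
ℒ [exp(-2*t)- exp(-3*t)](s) 1/(s + 2) - 1/(s + 3)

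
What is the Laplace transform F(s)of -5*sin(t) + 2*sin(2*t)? 4/(s^2 + 4) - 5/(s^2 + 1)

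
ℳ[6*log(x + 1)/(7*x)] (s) -6*pi*csc(pi*s)/(7*s - 7)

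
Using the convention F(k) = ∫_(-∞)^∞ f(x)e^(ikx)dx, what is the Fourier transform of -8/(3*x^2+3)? -8*pi*exp(-Abs(k))/3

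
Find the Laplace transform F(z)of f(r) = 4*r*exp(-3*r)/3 4/(3*(z+3)^2)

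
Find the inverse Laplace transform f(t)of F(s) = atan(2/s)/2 sin(2 * t)/(2 * t)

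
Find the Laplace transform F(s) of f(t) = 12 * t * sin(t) 24 * s/(s^2 + 1) ^2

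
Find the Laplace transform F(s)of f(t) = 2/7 2/(7 * s)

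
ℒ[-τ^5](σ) -120/σ^6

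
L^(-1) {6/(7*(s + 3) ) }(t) 6*exp(-3*t) /7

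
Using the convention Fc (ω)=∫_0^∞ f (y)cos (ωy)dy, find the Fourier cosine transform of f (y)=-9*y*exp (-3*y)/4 9*(ω^2 - 9)/ (4*(ω^2 + 9)^2)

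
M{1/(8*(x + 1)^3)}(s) pi*(s - 2)*(s - 1)/(16*sin(pi*s))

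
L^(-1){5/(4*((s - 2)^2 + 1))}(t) 5*exp(2*t)*sin(t)/4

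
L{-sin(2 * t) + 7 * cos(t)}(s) 7 * s/(s^2 + 1) - 2/(s^2 + 4)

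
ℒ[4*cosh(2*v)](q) 4*q/(q^2 - 4) 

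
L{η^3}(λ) 6/λ^4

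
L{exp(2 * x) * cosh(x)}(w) (w - 2)/((w - 2)^2-1)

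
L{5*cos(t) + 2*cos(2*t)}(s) 5*s/(s^2 + 1) + 2*s/(s^2 + 4)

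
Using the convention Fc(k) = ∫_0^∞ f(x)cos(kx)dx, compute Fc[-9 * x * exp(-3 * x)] 9 * (k^2 - 9)/(k^2 + 9)^2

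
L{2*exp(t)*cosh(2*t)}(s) 2*(s - 1)/((s - 1)^2 - 4)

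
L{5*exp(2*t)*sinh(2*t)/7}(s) 10/(7*s*(s - 4))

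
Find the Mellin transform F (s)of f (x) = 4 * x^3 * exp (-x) 4 * gamma (s + 3)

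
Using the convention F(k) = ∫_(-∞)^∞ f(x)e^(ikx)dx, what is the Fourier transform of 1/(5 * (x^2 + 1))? pi * exp(-Abs(k))/5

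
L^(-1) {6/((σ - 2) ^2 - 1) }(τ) 6 * exp(2 * τ) * sinh(τ) 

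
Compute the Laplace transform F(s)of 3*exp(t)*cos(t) 3*(s - 1)/((s - 1)^2 + 1)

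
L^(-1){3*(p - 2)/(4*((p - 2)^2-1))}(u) 3*exp(2*u)*cosh(u)/4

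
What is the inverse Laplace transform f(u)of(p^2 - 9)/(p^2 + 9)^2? u*cos(3*u)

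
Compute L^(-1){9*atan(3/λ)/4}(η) 9*sin(3*η)/(4*η)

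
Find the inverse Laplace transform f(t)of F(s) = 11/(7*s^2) 11*t/7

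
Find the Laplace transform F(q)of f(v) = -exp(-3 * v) -1/(q + 3)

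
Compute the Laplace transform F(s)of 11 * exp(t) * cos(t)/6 11 * (s - 1)/(6 * ((s - 1)^2+1))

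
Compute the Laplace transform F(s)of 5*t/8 5/(8*s^2)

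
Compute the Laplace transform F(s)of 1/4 1/(4*s)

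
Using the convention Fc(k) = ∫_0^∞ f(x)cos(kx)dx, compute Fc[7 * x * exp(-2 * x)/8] 7 * (4 - k^2)/(8 * (k^2 + 4)^2)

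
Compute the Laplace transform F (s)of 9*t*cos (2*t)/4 9*(s^2 - 4)/ (4*(s^2 + 4)^2)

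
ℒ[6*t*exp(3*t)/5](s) 6/(5*(s - 3)^2)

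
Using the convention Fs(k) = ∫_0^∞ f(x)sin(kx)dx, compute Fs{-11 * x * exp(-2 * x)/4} -11 * k/(k^2+4)^2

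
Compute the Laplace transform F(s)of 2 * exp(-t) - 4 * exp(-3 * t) 2/(s + 1) - 4/(s + 3)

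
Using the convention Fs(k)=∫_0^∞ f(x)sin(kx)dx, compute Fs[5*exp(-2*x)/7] 5*k/(7*(k^2 + 4))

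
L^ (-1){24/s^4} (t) 4*t^3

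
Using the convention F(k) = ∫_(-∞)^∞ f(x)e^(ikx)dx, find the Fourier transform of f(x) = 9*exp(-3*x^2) 3*sqrt(3)*sqrt(pi)*exp(-k^2/12)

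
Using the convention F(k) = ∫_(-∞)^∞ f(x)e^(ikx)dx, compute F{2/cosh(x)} 2 * pi/cosh(pi * k/2)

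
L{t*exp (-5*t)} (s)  (s + 5)^ (-2)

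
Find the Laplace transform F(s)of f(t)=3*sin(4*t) 12/(s^2 + 16)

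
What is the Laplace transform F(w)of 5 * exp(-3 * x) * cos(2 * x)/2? 5 * (w + 3)/(2 * ((w + 3)^2 + 4))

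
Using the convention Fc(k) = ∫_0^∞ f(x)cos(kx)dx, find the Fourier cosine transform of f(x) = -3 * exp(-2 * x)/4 -3/(2 * k^2 + 8)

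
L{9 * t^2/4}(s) 9/(2 * s^3)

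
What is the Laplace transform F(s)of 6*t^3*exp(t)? 36/(s - 1)^4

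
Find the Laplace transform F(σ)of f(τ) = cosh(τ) σ/(σ^2 - 1)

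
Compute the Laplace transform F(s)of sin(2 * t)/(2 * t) atan(2/s)/2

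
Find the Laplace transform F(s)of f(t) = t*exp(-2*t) (s + 2)^(-2)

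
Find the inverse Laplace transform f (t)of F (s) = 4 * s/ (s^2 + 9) 4 * cos (3 * t)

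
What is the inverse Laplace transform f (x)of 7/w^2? 7*x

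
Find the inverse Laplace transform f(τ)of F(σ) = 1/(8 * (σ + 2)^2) τ * exp(-2 * τ)/8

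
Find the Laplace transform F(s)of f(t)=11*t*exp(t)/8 11/(8*(s - 1)^2)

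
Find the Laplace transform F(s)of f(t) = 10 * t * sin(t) 20 * s/(s^2 + 1)^2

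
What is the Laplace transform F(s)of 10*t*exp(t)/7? 10/(7*(s - 1)^2)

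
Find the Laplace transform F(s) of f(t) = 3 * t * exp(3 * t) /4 3/(4 * (s - 3) ^2) 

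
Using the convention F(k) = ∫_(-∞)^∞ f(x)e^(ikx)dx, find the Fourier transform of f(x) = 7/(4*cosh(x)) 7*pi/(4*cosh(pi*k/2))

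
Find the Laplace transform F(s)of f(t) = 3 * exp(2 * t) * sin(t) 3/((s - 2)^2+1)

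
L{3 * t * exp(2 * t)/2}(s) 3/(2 * (s - 2)^2)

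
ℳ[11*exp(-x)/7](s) 11*gamma(s)/7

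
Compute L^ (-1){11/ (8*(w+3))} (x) 11*exp (-3*x)/8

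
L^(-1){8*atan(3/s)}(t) 8*sin(3*t)/t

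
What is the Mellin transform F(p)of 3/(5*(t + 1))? 3*pi*csc(pi*p)/5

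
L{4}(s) 4/s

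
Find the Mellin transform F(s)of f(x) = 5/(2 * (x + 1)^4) 5 * gamma(s) * gamma(4 - s)/12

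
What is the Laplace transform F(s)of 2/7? 2/(7 * s)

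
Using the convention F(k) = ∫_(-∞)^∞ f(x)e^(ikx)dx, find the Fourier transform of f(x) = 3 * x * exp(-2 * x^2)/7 3 * sqrt(2) * I * sqrt(pi) * k * exp(-k^2/8)/56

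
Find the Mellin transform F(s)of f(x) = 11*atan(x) -11*pi*sec(pi*s/2)/(2*s)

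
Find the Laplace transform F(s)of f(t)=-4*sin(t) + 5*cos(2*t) 5*s/(s^2 + 4) - 4/(s^2 + 1)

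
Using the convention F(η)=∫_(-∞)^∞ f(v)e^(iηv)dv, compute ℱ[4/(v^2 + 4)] 2 * pi * exp(-2 * Abs(η))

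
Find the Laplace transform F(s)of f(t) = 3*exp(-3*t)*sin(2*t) 6/((s + 3)^2 + 4)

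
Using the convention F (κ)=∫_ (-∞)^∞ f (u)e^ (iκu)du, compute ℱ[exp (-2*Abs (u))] 4/ (κ^2 + 4)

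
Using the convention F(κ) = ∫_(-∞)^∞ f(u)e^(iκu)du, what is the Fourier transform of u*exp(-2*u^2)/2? sqrt(2)*I*sqrt(pi)*κ*exp(-κ^2/8)/16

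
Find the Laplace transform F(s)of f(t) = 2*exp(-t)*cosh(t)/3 2*(s+1)/(3*s*(s+2))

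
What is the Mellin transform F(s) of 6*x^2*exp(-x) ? 6*gamma(s+2) 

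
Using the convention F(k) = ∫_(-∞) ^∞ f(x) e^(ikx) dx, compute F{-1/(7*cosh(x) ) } -pi/(7*cosh(pi*k/2) ) 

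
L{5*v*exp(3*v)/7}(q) 5/(7*(q - 3)^2)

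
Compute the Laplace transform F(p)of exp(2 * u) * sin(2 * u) 2/((p - 2)^2 + 4)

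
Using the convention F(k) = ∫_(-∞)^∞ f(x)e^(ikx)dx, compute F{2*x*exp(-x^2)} I*sqrt(pi)*k*exp(-k^2/4)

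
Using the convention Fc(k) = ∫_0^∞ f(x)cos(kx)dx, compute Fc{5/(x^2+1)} 5*pi*exp(-k)/2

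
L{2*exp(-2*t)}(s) 2/(s + 2)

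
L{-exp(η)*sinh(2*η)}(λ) -2/((λ - 1)^2 - 4)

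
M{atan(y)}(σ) -pi * sec(pi * σ/2)/(2 * σ)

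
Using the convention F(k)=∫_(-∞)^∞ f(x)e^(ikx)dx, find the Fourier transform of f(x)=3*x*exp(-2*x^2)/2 3*sqrt(2)*I*sqrt(pi)*k*exp(-k^2/8)/16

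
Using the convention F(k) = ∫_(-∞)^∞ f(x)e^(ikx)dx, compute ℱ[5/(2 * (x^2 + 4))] 5 * pi * exp(-2 * Abs(k))/4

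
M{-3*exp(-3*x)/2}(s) -3^(1 - s)*gamma(s)/2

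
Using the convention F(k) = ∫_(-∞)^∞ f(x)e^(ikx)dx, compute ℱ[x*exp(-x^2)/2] I*sqrt(pi)*k*exp(-k^2/4)/4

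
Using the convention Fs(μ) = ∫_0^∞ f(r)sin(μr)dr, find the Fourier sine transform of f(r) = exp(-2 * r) μ/(μ^2+4)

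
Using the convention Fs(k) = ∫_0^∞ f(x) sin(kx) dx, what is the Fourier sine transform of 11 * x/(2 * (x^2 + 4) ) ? 11 * pi * exp(-2 * k) /4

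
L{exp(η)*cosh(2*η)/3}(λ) (λ - 1)/(3*((λ - 1)^2-4))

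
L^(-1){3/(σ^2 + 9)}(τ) sin(3*τ)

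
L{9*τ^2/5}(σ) 18/(5*σ^3)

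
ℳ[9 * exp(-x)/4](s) 9 * gamma(s)/4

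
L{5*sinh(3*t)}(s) 15/(s^2 - 9)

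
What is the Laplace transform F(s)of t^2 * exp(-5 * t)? 2/(s+5)^3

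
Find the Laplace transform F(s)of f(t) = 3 3/s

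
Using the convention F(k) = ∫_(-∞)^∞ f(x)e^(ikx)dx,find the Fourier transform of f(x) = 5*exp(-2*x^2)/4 5*sqrt(2)*sqrt(pi)*exp(-k^2/8)/8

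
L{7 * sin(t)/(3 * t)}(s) 7 * atan(1/s)/3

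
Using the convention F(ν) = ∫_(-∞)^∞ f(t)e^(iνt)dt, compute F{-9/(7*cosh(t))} -9*pi/(7*cosh(pi*ν/2))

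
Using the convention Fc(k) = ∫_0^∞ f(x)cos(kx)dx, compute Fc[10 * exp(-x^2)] 5 * sqrt(pi) * exp(-k^2/4)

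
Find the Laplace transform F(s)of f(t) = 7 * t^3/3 14/s^4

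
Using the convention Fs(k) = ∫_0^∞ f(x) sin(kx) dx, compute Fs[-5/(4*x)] -5*pi/8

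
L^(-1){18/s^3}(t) 9 * t^2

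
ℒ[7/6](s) 7/(6 * s)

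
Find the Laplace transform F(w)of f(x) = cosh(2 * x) w/(w^2 - 4)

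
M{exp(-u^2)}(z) gamma(z/2)/2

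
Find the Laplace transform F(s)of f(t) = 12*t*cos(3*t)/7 12*(s^2 - 9)/(7*(s^2 + 9)^2)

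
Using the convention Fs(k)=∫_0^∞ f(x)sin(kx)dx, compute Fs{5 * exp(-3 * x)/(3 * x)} 5 * atan(k/3)/3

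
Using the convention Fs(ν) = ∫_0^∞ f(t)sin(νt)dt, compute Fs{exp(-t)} ν/(ν^2 + 1)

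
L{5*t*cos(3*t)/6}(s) 5*(s^2 - 9)/(6*(s^2 + 9)^2)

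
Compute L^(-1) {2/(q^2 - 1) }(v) 2*sinh(v) 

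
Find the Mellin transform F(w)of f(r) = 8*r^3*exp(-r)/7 8*gamma(w+3)/7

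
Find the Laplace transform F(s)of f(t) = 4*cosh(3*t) 4*s/(s^2-9)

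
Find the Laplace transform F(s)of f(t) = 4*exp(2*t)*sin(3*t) 12/((s - 2)^2 + 9)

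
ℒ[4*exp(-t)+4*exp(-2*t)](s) 4/(s+1)+4/(s+2)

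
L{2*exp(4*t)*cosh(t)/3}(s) 2*(s - 4)/(3*((s - 4)^2 - 1))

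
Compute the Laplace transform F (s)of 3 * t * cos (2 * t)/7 3 * (s^2 - 4)/ (7 * (s^2 + 4)^2)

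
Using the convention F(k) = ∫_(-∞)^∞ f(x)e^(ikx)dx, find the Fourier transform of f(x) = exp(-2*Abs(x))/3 4/(3*(k^2 + 4))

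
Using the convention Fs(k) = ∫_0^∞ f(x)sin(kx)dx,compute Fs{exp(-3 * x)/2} k/(2 * (k^2 + 9))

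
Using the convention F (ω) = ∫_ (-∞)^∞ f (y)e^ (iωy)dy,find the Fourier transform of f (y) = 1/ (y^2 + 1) pi * exp (-Abs (ω))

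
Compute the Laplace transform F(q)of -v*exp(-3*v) -1/(q + 3)^2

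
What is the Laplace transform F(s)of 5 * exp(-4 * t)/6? 5/(6 * (s + 4))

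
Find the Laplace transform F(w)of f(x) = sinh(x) 1/(w^2 - 1)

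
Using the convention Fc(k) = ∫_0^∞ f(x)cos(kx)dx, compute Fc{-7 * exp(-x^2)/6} -7 * sqrt(pi) * exp(-k^2/4)/12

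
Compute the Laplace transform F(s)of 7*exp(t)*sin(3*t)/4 21/(4*((s - 1)^2 + 9))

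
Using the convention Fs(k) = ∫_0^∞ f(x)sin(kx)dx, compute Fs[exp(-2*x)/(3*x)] atan(k/2)/3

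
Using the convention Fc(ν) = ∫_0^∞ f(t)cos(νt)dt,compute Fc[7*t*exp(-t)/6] 7*(1 - ν^2)/(6*(ν^2 + 1)^2)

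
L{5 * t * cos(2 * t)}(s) 5 * (s^2 - 4)/(s^2 + 4)^2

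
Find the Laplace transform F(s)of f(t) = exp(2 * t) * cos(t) (s - 2)/((s - 2)^2 + 1)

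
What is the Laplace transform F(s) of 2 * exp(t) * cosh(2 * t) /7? 2 * (s - 1) /(7 * ((s - 1) ^2 - 4) ) 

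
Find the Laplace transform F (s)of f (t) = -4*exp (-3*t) -4/ (s + 3)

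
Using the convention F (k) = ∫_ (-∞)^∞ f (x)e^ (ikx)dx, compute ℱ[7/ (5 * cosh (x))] 7 * pi/ (5 * cosh (pi * k/2))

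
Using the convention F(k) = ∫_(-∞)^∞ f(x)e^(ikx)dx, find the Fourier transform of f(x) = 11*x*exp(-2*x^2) 11*sqrt(2)*I*sqrt(pi)*k*exp(-k^2/8)/8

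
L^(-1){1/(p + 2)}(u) exp(-2 * u)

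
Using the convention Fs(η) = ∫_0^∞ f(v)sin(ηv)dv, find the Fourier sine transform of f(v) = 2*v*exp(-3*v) 12*η/(η^2 + 9)^2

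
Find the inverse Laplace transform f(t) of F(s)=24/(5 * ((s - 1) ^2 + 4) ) 12 * exp(t) * sin(2 * t) /5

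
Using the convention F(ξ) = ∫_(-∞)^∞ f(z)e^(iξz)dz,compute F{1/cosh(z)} pi/cosh(pi*ξ/2)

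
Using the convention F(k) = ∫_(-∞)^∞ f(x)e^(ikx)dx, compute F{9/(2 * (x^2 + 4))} 9 * pi * exp(-2 * Abs(k))/4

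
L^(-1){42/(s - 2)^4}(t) 7*t^3*exp(2*t)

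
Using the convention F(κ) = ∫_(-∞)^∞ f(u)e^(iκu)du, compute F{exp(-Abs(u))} 2/(κ^2 + 1)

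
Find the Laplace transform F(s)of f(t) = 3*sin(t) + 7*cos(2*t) 7*s/(s^2 + 4) + 3/(s^2 + 1)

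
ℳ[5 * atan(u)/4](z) -5 * pi * sec(pi * z/2)/(8 * z)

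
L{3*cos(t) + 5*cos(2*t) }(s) 3*s/(s^2 + 1) + 5*s/(s^2 + 4) 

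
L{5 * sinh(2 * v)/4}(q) 5/(2 * (q^2 - 4))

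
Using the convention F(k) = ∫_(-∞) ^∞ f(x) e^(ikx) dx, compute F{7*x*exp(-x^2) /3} 7*I*sqrt(pi)*k*exp(-k^2/4) /6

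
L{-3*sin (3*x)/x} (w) -3*atan (3/w)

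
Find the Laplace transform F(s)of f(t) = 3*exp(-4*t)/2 3/(2*(s + 4))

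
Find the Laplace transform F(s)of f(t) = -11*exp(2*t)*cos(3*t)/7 11*(2 - s)/(7*((s - 2)^2+9))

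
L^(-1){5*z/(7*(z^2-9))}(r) 5*cosh(3*r)/7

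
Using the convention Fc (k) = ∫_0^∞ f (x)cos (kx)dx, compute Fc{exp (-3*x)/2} 3/ (2*(k^2+9))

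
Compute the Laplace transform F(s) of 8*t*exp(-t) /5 8/(5*(s + 1) ^2) 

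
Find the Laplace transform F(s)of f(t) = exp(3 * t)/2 1/(2 * (s - 3))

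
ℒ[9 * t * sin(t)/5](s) 18 * s/(5 * (s^2 + 1)^2)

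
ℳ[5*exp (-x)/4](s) 5*gamma (s)/4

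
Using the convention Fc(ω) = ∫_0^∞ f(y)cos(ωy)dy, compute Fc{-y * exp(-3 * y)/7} (ω^2-9)/(7 * (ω^2 + 9)^2)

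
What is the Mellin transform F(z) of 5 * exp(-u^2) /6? 5 * gamma(z/2) /12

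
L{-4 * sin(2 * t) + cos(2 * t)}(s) s/(s^2 + 4) - 8/(s^2 + 4)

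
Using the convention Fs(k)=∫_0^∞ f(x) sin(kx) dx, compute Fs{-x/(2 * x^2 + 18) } -pi * exp(-3 * k) /4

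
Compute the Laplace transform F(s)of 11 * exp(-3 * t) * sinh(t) 11/((s + 3)^2 - 1)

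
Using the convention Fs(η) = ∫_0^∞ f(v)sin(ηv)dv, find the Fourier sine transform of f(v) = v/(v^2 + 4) pi*exp(-2*η)/2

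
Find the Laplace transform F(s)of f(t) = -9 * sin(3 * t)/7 -27/(7 * s^2 + 63)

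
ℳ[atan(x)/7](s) -pi*sec(pi*s/2)/(14*s)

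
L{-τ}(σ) -1/σ^2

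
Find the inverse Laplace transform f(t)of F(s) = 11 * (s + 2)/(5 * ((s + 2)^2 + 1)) 11 * exp(-2 * t) * cos(t)/5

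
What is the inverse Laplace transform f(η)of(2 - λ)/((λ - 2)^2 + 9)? -exp(2 * η) * cos(3 * η)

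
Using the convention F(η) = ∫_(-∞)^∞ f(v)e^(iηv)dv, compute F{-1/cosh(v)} -pi/cosh(pi * η/2)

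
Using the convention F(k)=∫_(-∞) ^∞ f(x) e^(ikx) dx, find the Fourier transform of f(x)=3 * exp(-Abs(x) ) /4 3/(2 * (k^2 + 1) ) 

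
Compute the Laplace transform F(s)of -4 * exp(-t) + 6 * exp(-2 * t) 6/(s + 2) - 4/(s + 1)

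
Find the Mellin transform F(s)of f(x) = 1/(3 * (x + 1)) pi * csc(pi * s)/3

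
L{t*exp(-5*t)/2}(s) 1/(2*(s+5)^2)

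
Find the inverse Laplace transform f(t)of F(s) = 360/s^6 3 * t^5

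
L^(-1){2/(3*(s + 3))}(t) 2*exp(-3*t)/3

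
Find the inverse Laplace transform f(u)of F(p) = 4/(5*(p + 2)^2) 4*u*exp(-2*u)/5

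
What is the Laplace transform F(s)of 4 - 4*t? 4/s - 4/s^2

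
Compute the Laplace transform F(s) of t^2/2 s^(-3) 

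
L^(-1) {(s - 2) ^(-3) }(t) t^2 * exp(2 * t) /2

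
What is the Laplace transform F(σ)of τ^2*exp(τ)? 2/(σ - 1)^3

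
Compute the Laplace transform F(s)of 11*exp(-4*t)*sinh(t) 11/((s + 4)^2 - 1)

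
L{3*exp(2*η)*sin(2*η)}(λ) 6/((λ - 2)^2 + 4)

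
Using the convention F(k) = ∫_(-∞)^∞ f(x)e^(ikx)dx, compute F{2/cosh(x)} 2*pi/cosh(pi*k/2)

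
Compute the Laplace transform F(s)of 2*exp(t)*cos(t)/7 2*(s - 1)/(7*((s - 1)^2 + 1))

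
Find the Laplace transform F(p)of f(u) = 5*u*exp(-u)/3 5/(3*(p+1)^2)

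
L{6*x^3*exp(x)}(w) 36/(w - 1)^4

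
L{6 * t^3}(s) 36/s^4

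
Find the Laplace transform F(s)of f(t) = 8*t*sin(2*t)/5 32*s/(5*(s^2+4)^2)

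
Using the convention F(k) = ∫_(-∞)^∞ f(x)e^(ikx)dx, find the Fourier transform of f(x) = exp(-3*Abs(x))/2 3/(k^2 + 9)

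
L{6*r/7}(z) 6/(7*z^2)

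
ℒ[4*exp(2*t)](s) 4/(s - 2)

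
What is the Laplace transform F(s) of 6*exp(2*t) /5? 6/(5*(s - 2) ) 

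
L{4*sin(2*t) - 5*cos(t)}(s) 8/(s^2+4) - 5*s/(s^2+1)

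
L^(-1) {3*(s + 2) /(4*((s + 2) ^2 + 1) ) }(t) 3*exp(-2*t)*cos(t) /4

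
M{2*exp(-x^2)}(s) gamma(s/2)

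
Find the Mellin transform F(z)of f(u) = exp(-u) gamma(z)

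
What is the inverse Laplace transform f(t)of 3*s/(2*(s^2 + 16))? 3*cos(4*t)/2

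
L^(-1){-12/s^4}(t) -2*t^3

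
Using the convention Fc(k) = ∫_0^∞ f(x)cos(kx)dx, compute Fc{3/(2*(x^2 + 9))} pi*exp(-3*k)/4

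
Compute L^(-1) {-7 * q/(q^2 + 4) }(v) -7 * cos(2 * v) 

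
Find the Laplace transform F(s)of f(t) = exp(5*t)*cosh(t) (s - 5)/((s - 5)^2 - 1)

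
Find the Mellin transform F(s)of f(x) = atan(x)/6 -pi*sec(pi*s/2)/(12*s)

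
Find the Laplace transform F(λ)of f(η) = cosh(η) λ/(λ^2 - 1)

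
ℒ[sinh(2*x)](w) 2/(w^2 - 4)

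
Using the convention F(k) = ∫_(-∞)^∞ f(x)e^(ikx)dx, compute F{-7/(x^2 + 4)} -7*pi*exp(-2*Abs(k))/2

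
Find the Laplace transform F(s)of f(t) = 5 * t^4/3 40/s^5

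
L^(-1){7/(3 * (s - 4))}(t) 7 * exp(4 * t)/3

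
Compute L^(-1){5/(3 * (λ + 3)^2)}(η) 5 * η * exp(-3 * η)/3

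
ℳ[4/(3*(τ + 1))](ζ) 4*pi*csc(pi*ζ)/3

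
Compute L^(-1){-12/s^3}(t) -6*t^2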